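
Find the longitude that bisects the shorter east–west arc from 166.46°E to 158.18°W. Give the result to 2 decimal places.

175.86°W

Signed shortest Δλ from +166.46° to -158.18° is +35.36°.
Midpoint longitude = +166.46° + (+35.36°)/2 = +166.46° + 17.68° = +184.14°.
Normalise into (−180°, 180°]: -175.86°.
(The naïve average (+166.46 + -158.18)/2 = 4.14° is on the wrong side of the globe.)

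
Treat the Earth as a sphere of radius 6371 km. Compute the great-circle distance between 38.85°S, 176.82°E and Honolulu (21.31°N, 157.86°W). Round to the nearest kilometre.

Δλ = -157.86 − 176.82 = -334.68°; wrapped into (−180°, 180°]: 25.32°.
Δφ = 21.31 − -38.85 = 60.16°.
a = sin²(Δφ/2) + cos φ₁ · cos φ₂ · sin²(Δλ/2) = 0.286060.
c = 2·atan2(√a, √(1−a)) = 1.12865 rad → d = 6371·c ≈ 7190.64 km.

7191 km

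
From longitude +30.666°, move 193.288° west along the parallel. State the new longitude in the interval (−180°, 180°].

Start at +30.666°; shift −193.288° → -162.622°.
-162.622° already lies in (−180°, 180°].

-162.622°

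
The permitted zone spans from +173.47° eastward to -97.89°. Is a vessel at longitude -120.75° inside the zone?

Yes

Band width going east from +173.47° to -97.89°: ((-97.89 − 173.47) mod 360) = 88.64°.
Offset of -120.75° east of the west edge: ((-120.75 − 173.47) mod 360) = 65.78°.
65.78° ≤ 88.64° ⇒ inside.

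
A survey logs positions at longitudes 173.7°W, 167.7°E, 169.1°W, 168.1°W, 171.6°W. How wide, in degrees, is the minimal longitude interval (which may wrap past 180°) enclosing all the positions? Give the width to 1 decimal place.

Sort the longitudes: -173.7°, -171.6°, -169.1°, -168.1°, +167.7°.
Eastward gaps between consecutive values (wrapping around): 2.1°, 2.5°, 1.0°, 335.8°, 18.6°.
Largest gap = 335.8° ⇒ minimal covering band is its complement: 360° − 335.8° = 24.2°.
Band runs from +167.7° eastward to -168.1°, crossing the antimeridian.

24.2°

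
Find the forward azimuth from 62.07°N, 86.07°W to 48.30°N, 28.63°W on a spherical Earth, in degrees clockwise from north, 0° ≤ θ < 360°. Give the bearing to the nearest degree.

Δλ = -28.63 − -86.07 = 57.44°.
θ = atan2( sin Δλ · cos φ₂ , cos φ₁ · sin φ₂ − sin φ₁ · cos φ₂ · cos Δλ )
  = atan2(0.56067, 0.03341) = 86.590° → normalised to [0°, 360°): 86.590°.

87°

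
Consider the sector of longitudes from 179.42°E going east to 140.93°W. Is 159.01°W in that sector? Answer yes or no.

Yes

Band width going east from +179.42° to -140.93°: ((-140.93 − 179.42) mod 360) = 39.65°.
Offset of -159.01° east of the west edge: ((-159.01 − 179.42) mod 360) = 21.57°.
21.57° ≤ 39.65° ⇒ inside.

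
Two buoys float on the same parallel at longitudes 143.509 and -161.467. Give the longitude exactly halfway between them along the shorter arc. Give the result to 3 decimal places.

Signed shortest Δλ from +143.509° to -161.467° is +55.024°.
Midpoint longitude = +143.509° + (+55.024°)/2 = +143.509° + 27.512° = +171.021°.
(The naïve average (+143.509 + -161.467)/2 = -8.979° is on the wrong side of the globe.)

+171.021°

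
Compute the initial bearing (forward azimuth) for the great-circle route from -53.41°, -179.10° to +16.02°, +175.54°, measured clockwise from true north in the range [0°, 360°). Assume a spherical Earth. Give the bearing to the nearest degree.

355°

Δλ = 175.54 − -179.10 = 354.64°; wrapped into (−180°, 180°]: -5.36°.
θ = atan2( sin Δλ · cos φ₂ , cos φ₁ · sin φ₂ − sin φ₁ · cos φ₂ · cos Δλ )
  = atan2(-0.08979, 0.93287) = -5.498° → normalised to [0°, 360°): 354.502°.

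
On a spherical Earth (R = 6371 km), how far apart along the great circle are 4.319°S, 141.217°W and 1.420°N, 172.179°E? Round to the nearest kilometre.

5217 km

Δλ = 172.179 − -141.217 = 313.396°; wrapped into (−180°, 180°]: -46.604°.
Δφ = 1.420 − -4.319 = 5.739°.
a = sin²(Δφ/2) + cos φ₁ · cos φ₂ · sin²(Δλ/2) = 0.158495.
c = 2·atan2(√a, √(1−a)) = 0.81892 rad → d = 6371·c ≈ 5217.35 km.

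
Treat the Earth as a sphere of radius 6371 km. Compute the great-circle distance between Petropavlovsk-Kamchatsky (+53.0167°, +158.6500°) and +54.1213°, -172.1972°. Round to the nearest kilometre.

1915 km

Δλ = -172.1972 − 158.6500 = -330.8472°; wrapped into (−180°, 180°]: 29.1528°.
Δφ = 54.1213 − 53.0167 = 1.1046°.
a = sin²(Δφ/2) + cos φ₁ · cos φ₂ · sin²(Δλ/2) = 0.022424.
c = 2·atan2(√a, √(1−a)) = 0.30062 rad → d = 6371·c ≈ 1915.28 km.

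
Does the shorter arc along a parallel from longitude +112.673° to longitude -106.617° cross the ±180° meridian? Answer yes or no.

Yes

Naïve |-106.617 − 112.673| = 219.29° > 180°, so the shorter arc goes the other way round — across 180°.
Signed shortest Δλ = ((-106.617 − 112.673 + 180) mod 360) − 180 = 140.71°.
Going east by 140.71° from +112.673° passes through 180° before reaching -106.617°.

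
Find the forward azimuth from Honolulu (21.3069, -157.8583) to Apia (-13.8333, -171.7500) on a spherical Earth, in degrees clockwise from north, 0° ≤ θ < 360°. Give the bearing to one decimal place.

Δλ = -171.7500 − -157.8583 = -13.8917°.
θ = atan2( sin Δλ · cos φ₂ , cos φ₁ · sin φ₂ − sin φ₁ · cos φ₂ · cos Δλ )
  = atan2(-0.23312, -0.56526) = -157.588° → normalised to [0°, 360°): 202.412°.

202.4°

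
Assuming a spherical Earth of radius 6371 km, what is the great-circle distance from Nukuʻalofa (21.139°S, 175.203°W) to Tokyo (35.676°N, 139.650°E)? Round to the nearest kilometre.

7905 km

Δλ = 139.650 − -175.203 = 314.853°; wrapped into (−180°, 180°]: -45.147°.
Δφ = 35.676 − -21.139 = 56.815°.
a = sin²(Δφ/2) + cos φ₁ · cos φ₂ · sin²(Δλ/2) = 0.337974.
c = 2·atan2(√a, √(1−a)) = 1.24079 rad → d = 6371·c ≈ 7905.05 km.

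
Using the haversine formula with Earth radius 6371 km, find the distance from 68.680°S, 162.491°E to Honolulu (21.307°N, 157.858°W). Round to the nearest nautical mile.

5671 nmi

Δλ = -157.858 − 162.491 = -320.349°; wrapped into (−180°, 180°]: 39.651°.
Δφ = 21.307 − -68.680 = 89.987°.
a = sin²(Δφ/2) + cos φ₁ · cos φ₂ · sin²(Δλ/2) = 0.538849.
c = 2·atan2(√a, √(1−a)) = 1.64857 rad → d = 6371·c ≈ 10503.06 km ≈ 5671.20 nmi.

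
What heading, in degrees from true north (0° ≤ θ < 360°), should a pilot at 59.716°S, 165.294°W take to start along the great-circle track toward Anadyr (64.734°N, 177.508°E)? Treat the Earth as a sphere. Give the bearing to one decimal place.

Δλ = 177.508 − -165.294 = 342.802°; wrapped into (−180°, 180°]: -17.198°.
θ = atan2( sin Δλ · cos φ₂ , cos φ₁ · sin φ₂ − sin φ₁ · cos φ₂ · cos Δλ )
  = atan2(-0.12620, 0.80814) = -8.876° → normalised to [0°, 360°): 351.124°.

351.1°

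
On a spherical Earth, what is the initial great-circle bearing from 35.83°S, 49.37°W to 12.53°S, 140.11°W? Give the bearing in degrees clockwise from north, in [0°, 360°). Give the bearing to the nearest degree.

259°

Δλ = -140.11 − -49.37 = -90.74°.
θ = atan2( sin Δλ · cos φ₂ , cos φ₁ · sin φ₂ − sin φ₁ · cos φ₂ · cos Δλ )
  = atan2(-0.97610, -0.18327) = -100.634° → normalised to [0°, 360°): 259.366°.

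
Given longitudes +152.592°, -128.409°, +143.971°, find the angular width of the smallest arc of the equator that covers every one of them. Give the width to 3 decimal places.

Sort the longitudes: -128.409°, +143.971°, +152.592°.
Eastward gaps between consecutive values (wrapping around): 272.380°, 8.621°, 78.999°.
Largest gap = 272.380° ⇒ minimal covering band is its complement: 360° − 272.380° = 87.620°.
Band runs from +143.971° eastward to -128.409°, crossing the antimeridian.

87.620°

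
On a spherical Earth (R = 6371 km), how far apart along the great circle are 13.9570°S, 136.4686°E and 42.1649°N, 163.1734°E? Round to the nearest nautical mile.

3679 nmi

Δλ = 163.1734 − 136.4686 = 26.7048°.
Δφ = 42.1649 − -13.9570 = 56.1219°.
a = sin²(Δφ/2) + cos φ₁ · cos φ₂ · sin²(Δλ/2) = 0.259650.
c = 2·atan2(√a, √(1−a)) = 1.06934 rad → d = 6371·c ≈ 6812.79 km ≈ 3678.61 nmi.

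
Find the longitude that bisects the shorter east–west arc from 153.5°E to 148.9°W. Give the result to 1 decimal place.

Signed shortest Δλ from +153.5° to -148.9° is +57.6°.
Midpoint longitude = +153.5° + (+57.6°)/2 = +153.5° + 28.8° = +182.3°.
Normalise into (−180°, 180°]: -177.7°.
(The naïve average (+153.5 + -148.9)/2 = 2.3° is on the wrong side of the globe.)

177.7°W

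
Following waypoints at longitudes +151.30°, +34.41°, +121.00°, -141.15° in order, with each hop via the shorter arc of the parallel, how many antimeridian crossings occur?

1

Leg 1: +151.30° → +34.41°, shortest Δλ = -116.89° (west) — does not cross 180°.
Leg 2: +34.41° → +121.00°, shortest Δλ = 86.59° (east) — does not cross 180°.
Leg 3: +121.00° → -141.15°, shortest Δλ = 97.85° (east) — crosses 180°.
Total crossings: 1.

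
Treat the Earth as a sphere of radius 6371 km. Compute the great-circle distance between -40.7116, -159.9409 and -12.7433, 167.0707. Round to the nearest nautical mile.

Δλ = 167.0707 − -159.9409 = 327.0116°; wrapped into (−180°, 180°]: -32.9884°.
Δφ = -12.7433 − -40.7116 = 27.9683°.
a = sin²(Δφ/2) + cos φ₁ · cos φ₂ · sin²(Δλ/2) = 0.117994.
c = 2·atan2(√a, √(1−a)) = 0.70129 rad → d = 6371·c ≈ 4467.90 km ≈ 2412.47 nmi.

2412 nmi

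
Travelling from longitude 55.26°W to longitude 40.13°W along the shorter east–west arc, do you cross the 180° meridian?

Signed shortest Δλ = ((-40.13 − -55.26 + 180) mod 360) − 180 = 15.13°.
Going east by 15.13° from -55.26° reaches -40.13° without touching 180°.

No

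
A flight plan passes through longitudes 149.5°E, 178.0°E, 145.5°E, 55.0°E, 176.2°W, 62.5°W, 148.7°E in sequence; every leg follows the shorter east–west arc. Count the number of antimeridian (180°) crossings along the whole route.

Leg 1: +149.5° → +178.0°, shortest Δλ = 28.5° (east) — does not cross 180°.
Leg 2: +178.0° → +145.5°, shortest Δλ = -32.5° (west) — does not cross 180°.
Leg 3: +145.5° → +55.0°, shortest Δλ = -90.5° (west) — does not cross 180°.
Leg 4: +55.0° → -176.2°, shortest Δλ = 128.8° (east) — crosses 180°.
Leg 5: -176.2° → -62.5°, shortest Δλ = 113.7° (east) — does not cross 180°.
Leg 6: -62.5° → +148.7°, shortest Δλ = -148.8° (west) — crosses 180°.
Total crossings: 2.

2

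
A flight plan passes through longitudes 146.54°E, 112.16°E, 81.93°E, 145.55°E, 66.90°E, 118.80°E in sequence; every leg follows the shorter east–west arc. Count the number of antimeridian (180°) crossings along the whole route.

Leg 1: +146.54° → +112.16°, shortest Δλ = -34.38° (west) — does not cross 180°.
Leg 2: +112.16° → +81.93°, shortest Δλ = -30.23° (west) — does not cross 180°.
Leg 3: +81.93° → +145.55°, shortest Δλ = 63.62° (east) — does not cross 180°.
Leg 4: +145.55° → +66.90°, shortest Δλ = -78.65° (west) — does not cross 180°.
Leg 5: +66.90° → +118.80°, shortest Δλ = 51.9° (east) — does not cross 180°.
Total crossings: 0.

0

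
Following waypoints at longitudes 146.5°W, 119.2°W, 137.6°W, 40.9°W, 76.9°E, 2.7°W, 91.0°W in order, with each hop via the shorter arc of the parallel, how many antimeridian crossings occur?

Leg 1: -146.5° → -119.2°, shortest Δλ = 27.3° (east) — does not cross 180°.
Leg 2: -119.2° → -137.6°, shortest Δλ = -18.4° (west) — does not cross 180°.
Leg 3: -137.6° → -40.9°, shortest Δλ = 96.7° (east) — does not cross 180°.
Leg 4: -40.9° → +76.9°, shortest Δλ = 117.8° (east) — does not cross 180°.
Leg 5: +76.9° → -2.7°, shortest Δλ = -79.6° (west) — does not cross 180°.
Leg 6: -2.7° → -91.0°, shortest Δλ = -88.3° (west) — does not cross 180°.
Total crossings: 0.

0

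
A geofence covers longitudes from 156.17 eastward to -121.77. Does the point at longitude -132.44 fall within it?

Band width going east from +156.17° to -121.77°: ((-121.77 − 156.17) mod 360) = 82.06°.
Offset of -132.44° east of the west edge: ((-132.44 − 156.17) mod 360) = 71.39°.
71.39° ≤ 82.06° ⇒ inside.

Yes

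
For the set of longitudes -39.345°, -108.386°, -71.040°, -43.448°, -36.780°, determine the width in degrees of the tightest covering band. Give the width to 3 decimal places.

71.606°

Sort the longitudes: -108.386°, -71.040°, -43.448°, -39.345°, -36.780°.
Eastward gaps between consecutive values (wrapping around): 37.346°, 27.592°, 4.103°, 2.565°, 288.394°.
Largest gap = 288.394° ⇒ minimal covering band is its complement: 360° − 288.394° = 71.606°.
Band runs from -108.386° eastward to -36.780°.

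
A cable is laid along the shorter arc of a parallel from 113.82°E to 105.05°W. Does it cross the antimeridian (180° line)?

Yes

Naïve |-105.05 − 113.82| = 218.87° > 180°, so the shorter arc goes the other way round — across 180°.
Signed shortest Δλ = ((-105.05 − 113.82 + 180) mod 360) − 180 = 141.13°.
Going east by 141.13° from +113.82° passes through 180° before reaching -105.05°.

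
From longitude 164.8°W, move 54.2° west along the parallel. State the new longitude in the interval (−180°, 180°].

141.0°E

Start at -164.8°; shift −54.2° → -219.0°.
-219.0° lies outside (−180°, 180°]; add 360° → +141.0°.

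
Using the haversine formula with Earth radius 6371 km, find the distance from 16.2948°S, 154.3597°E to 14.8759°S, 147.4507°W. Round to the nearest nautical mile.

3355 nmi

Δλ = -147.4507 − 154.3597 = -301.8104°; wrapped into (−180°, 180°]: 58.1896°.
Δφ = -14.8759 − -16.2948 = 1.4189°.
a = sin²(Δφ/2) + cos φ₁ · cos φ₂ · sin²(Δλ/2) = 0.219494.
c = 2·atan2(√a, √(1−a)) = 0.97519 rad → d = 6371·c ≈ 6212.93 km ≈ 3354.71 nmi.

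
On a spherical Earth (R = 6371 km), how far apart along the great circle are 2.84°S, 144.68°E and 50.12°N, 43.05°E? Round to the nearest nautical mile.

5981 nmi

Δλ = 43.05 − 144.68 = -101.63°.
Δφ = 50.12 − -2.84 = 52.96°.
a = sin²(Δφ/2) + cos φ₁ · cos φ₂ · sin²(Δλ/2) = 0.583560.
c = 2·atan2(√a, √(1−a)) = 1.73870 rad → d = 6371·c ≈ 11077.28 km ≈ 5981.25 nmi.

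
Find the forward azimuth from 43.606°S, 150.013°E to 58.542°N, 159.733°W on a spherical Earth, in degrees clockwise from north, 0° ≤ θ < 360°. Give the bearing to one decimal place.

Δλ = -159.733 − 150.013 = -309.746°; wrapped into (−180°, 180°]: 50.254°.
θ = atan2( sin Δλ · cos φ₂ , cos φ₁ · sin φ₂ − sin φ₁ · cos φ₂ · cos Δλ )
  = atan2(0.40126, 0.84781) = 25.328° → normalised to [0°, 360°): 25.328°.

25.3°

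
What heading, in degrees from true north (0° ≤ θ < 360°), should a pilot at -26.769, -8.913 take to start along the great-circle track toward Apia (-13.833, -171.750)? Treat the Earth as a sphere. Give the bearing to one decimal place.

Δλ = -171.750 − -8.913 = -162.837°.
θ = atan2( sin Δλ · cos φ₂ , cos φ₁ · sin φ₂ − sin φ₁ · cos φ₂ · cos Δλ )
  = atan2(-0.28653, -0.63133) = -155.589° → normalised to [0°, 360°): 204.411°.

204.4°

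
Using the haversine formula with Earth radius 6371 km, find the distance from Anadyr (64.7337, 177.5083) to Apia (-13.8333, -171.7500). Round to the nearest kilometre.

8783 km

Δλ = -171.7500 − 177.5083 = -349.2583°; wrapped into (−180°, 180°]: 10.7417°.
Δφ = -13.8333 − 64.7337 = -78.5670°.
a = sin²(Δφ/2) + cos φ₁ · cos φ₂ · sin²(Δλ/2) = 0.404520.
c = 2·atan2(√a, √(1−a)) = 1.37866 rad → d = 6371·c ≈ 8783.42 km.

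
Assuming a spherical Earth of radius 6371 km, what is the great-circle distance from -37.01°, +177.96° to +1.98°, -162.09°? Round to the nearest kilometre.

Δλ = -162.09 − 177.96 = -340.05°; wrapped into (−180°, 180°]: 19.95°.
Δφ = 1.98 − -37.01 = 38.99°.
a = sin²(Δφ/2) + cos φ₁ · cos φ₂ · sin²(Δλ/2) = 0.135317.
c = 2·atan2(√a, √(1−a)) = 0.75340 rad → d = 6371·c ≈ 4799.93 km.

4800 km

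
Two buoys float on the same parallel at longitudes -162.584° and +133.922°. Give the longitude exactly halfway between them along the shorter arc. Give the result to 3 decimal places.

Signed shortest Δλ from -162.584° to +133.922° is -63.494°.
Midpoint longitude = -162.584° + (-63.494°)/2 = -162.584° − 31.747° = -194.331°.
Normalise into (−180°, 180°]: +165.669°.
(The naïve average (-162.584 + +133.922)/2 = -14.331° is on the wrong side of the globe.)

+165.669°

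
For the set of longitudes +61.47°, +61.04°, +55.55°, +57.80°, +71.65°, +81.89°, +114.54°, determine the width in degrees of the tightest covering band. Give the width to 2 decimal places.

58.99°

Sort the longitudes: +55.55°, +57.80°, +61.04°, +61.47°, +71.65°, +81.89°, +114.54°.
Eastward gaps between consecutive values (wrapping around): 2.25°, 3.24°, 0.43°, 10.18°, 10.24°, 32.65°, 301.01°.
Largest gap = 301.01° ⇒ minimal covering band is its complement: 360° − 301.01° = 58.99°.
Band runs from +55.55° eastward to +114.54°.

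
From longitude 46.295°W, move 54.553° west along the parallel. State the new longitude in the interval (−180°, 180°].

100.848°W

Start at -46.295°; shift −54.553° → -100.848°.
-100.848° already lies in (−180°, 180°].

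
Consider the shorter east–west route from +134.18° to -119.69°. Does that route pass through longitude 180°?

Naïve |-119.69 − 134.18| = 253.87° > 180°, so the shorter arc goes the other way round — across 180°.
Signed shortest Δλ = ((-119.69 − 134.18 + 180) mod 360) − 180 = 106.13°.
Going east by 106.13° from +134.18° passes through 180° before reaching -119.69°.

Yes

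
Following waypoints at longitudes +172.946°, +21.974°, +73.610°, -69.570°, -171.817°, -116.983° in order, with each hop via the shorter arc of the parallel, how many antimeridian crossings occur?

0

Leg 1: +172.946° → +21.974°, shortest Δλ = -150.972° (west) — does not cross 180°.
Leg 2: +21.974° → +73.610°, shortest Δλ = 51.636° (east) — does not cross 180°.
Leg 3: +73.610° → -69.570°, shortest Δλ = -143.18° (west) — does not cross 180°.
Leg 4: -69.570° → -171.817°, shortest Δλ = -102.247° (west) — does not cross 180°.
Leg 5: -171.817° → -116.983°, shortest Δλ = 54.834° (east) — does not cross 180°.
Total crossings: 0.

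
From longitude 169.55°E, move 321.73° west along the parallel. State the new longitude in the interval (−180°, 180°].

Start at +169.55°; shift −321.73° → -152.18°.
-152.18° already lies in (−180°, 180°].

152.18°W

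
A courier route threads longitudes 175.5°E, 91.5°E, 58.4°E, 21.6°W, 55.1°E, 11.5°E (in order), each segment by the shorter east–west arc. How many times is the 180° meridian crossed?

0

Leg 1: +175.5° → +91.5°, shortest Δλ = -84.0° (west) — does not cross 180°.
Leg 2: +91.5° → +58.4°, shortest Δλ = -33.1° (west) — does not cross 180°.
Leg 3: +58.4° → -21.6°, shortest Δλ = -80.0° (west) — does not cross 180°.
Leg 4: -21.6° → +55.1°, shortest Δλ = 76.7° (east) — does not cross 180°.
Leg 5: +55.1° → +11.5°, shortest Δλ = -43.6° (west) — does not cross 180°.
Total crossings: 0.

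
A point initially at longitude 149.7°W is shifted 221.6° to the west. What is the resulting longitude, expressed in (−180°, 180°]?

11.3°W

Start at -149.7°; shift −221.6° → -371.3°.
-371.3° lies outside (−180°, 180°]; add 360° → -11.3°.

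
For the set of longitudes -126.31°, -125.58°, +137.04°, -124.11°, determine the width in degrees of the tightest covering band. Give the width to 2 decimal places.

98.85°

Sort the longitudes: -126.31°, -125.58°, -124.11°, +137.04°.
Eastward gaps between consecutive values (wrapping around): 0.73°, 1.47°, 261.15°, 96.65°.
Largest gap = 261.15° ⇒ minimal covering band is its complement: 360° − 261.15° = 98.85°.
Band runs from +137.04° eastward to -124.11°, crossing the antimeridian.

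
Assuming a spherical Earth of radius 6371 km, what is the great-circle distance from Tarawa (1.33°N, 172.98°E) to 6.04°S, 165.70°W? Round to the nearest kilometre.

2505 km

Δλ = -165.70 − 172.98 = -338.68°; wrapped into (−180°, 180°]: 21.32°.
Δφ = -6.04 − 1.33 = -7.37°.
a = sin²(Δφ/2) + cos φ₁ · cos φ₂ · sin²(Δλ/2) = 0.038149.
c = 2·atan2(√a, √(1−a)) = 0.39317 rad → d = 6371·c ≈ 2504.86 km.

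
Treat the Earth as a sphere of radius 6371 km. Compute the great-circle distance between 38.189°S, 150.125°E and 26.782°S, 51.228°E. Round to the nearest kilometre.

Δλ = 51.228 − 150.125 = -98.897°.
Δφ = -26.782 − -38.189 = 11.407°.
a = sin²(Δφ/2) + cos φ₁ · cos φ₂ · sin²(Δλ/2) = 0.414967.
c = 2·atan2(√a, √(1−a)) = 1.39990 rad → d = 6371·c ≈ 8918.75 km.

8919 km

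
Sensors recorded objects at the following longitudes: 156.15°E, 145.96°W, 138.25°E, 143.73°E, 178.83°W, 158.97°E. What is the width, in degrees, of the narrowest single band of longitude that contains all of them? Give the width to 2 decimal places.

Sort the longitudes: -178.83°, -145.96°, +138.25°, +143.73°, +156.15°, +158.97°.
Eastward gaps between consecutive values (wrapping around): 32.87°, 284.21°, 5.48°, 12.42°, 2.82°, 22.20°.
Largest gap = 284.21° ⇒ minimal covering band is its complement: 360° − 284.21° = 75.79°.
Band runs from +138.25° eastward to -145.96°, crossing the antimeridian.

75.79°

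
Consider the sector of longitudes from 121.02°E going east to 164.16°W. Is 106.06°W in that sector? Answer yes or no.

No

Band width going east from +121.02° to -164.16°: ((-164.16 − 121.02) mod 360) = 74.82°.
Offset of -106.06° east of the west edge: ((-106.06 − 121.02) mod 360) = 132.92°.
132.92° > 74.82° ⇒ outside.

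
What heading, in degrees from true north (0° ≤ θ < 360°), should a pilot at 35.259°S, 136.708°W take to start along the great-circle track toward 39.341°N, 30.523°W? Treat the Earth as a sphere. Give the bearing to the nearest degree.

62°

Δλ = -30.523 − -136.708 = 106.185°.
θ = atan2( sin Δλ · cos φ₂ , cos φ₁ · sin φ₂ − sin φ₁ · cos φ₂ · cos Δλ )
  = atan2(0.74273, 0.39319) = 62.104° → normalised to [0°, 360°): 62.104°.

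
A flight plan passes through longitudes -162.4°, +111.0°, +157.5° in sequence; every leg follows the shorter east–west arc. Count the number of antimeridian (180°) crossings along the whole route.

Leg 1: -162.4° → +111.0°, shortest Δλ = -86.6° (west) — crosses 180°.
Leg 2: +111.0° → +157.5°, shortest Δλ = 46.5° (east) — does not cross 180°.
Total crossings: 1.

1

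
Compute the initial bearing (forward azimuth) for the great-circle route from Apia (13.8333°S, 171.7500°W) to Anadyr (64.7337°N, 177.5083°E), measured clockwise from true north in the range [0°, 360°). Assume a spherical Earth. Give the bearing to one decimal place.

Δλ = 177.5083 − -171.7500 = 349.2583°; wrapped into (−180°, 180°]: -10.7417°.
θ = atan2( sin Δλ · cos φ₂ , cos φ₁ · sin φ₂ − sin φ₁ · cos φ₂ · cos Δλ )
  = atan2(-0.07955, 0.97837) = -4.649° → normalised to [0°, 360°): 355.351°.

355.4°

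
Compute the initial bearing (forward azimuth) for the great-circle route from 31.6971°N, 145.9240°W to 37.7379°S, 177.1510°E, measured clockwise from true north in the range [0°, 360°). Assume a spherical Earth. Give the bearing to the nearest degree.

Δλ = 177.1510 − -145.9240 = 323.0750°; wrapped into (−180°, 180°]: -36.9250°.
θ = atan2( sin Δλ · cos φ₂ , cos φ₁ · sin φ₂ − sin φ₁ · cos φ₂ · cos Δλ )
  = atan2(-0.47510, -0.85293) = -150.881° → normalised to [0°, 360°): 209.119°.

209°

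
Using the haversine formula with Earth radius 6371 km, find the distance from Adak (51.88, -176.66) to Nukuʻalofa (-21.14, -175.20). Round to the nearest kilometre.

8121 km

Δλ = -175.20 − -176.66 = 1.46°.
Δφ = -21.14 − 51.88 = -73.02°.
a = sin²(Δφ/2) + cos φ₁ · cos φ₂ · sin²(Δλ/2) = 0.354075.
c = 2·atan2(√a, √(1−a)) = 1.27463 rad → d = 6371·c ≈ 8120.70 km.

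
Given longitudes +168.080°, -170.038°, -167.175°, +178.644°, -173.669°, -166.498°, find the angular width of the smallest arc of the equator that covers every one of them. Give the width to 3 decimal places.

Sort the longitudes: -173.669°, -170.038°, -167.175°, -166.498°, +168.080°, +178.644°.
Eastward gaps between consecutive values (wrapping around): 3.631°, 2.863°, 0.677°, 334.578°, 10.564°, 7.687°.
Largest gap = 334.578° ⇒ minimal covering band is its complement: 360° − 334.578° = 25.422°.
Band runs from +168.080° eastward to -166.498°, crossing the antimeridian.

25.422°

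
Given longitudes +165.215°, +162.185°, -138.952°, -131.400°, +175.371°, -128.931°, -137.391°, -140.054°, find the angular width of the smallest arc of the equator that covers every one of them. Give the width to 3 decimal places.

Sort the longitudes: -140.054°, -138.952°, -137.391°, -131.400°, -128.931°, +162.185°, +165.215°, +175.371°.
Eastward gaps between consecutive values (wrapping around): 1.102°, 1.561°, 5.991°, 2.469°, 291.116°, 3.030°, 10.156°, 44.575°.
Largest gap = 291.116° ⇒ minimal covering band is its complement: 360° − 291.116° = 68.884°.
Band runs from +162.185° eastward to -128.931°, crossing the antimeridian.

68.884°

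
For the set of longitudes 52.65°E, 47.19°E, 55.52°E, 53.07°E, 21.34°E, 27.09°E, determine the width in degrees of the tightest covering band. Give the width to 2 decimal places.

34.18°

Sort the longitudes: +21.34°, +27.09°, +47.19°, +52.65°, +53.07°, +55.52°.
Eastward gaps between consecutive values (wrapping around): 5.75°, 20.10°, 5.46°, 0.42°, 2.45°, 325.82°.
Largest gap = 325.82° ⇒ minimal covering band is its complement: 360° − 325.82° = 34.18°.
Band runs from +21.34° eastward to +55.52°.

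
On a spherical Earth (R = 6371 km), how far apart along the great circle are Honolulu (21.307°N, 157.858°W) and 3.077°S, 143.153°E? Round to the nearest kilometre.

Δλ = 143.153 − -157.858 = 301.011°; wrapped into (−180°, 180°]: -58.989°.
Δφ = -3.077 − 21.307 = -24.384°.
a = sin²(Δφ/2) + cos φ₁ · cos φ₂ · sin²(Δλ/2) = 0.270105.
c = 2·atan2(√a, √(1−a)) = 1.09304 rad → d = 6371·c ≈ 6963.74 km.

6964 km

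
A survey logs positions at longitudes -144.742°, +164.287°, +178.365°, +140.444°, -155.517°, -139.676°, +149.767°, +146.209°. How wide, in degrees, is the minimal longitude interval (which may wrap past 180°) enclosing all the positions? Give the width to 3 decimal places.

79.880°

Sort the longitudes: -155.517°, -144.742°, -139.676°, +140.444°, +146.209°, +149.767°, +164.287°, +178.365°.
Eastward gaps between consecutive values (wrapping around): 10.775°, 5.066°, 280.120°, 5.765°, 3.558°, 14.520°, 14.078°, 26.118°.
Largest gap = 280.120° ⇒ minimal covering band is its complement: 360° − 280.120° = 79.880°.
Band runs from +140.444° eastward to -139.676°, crossing the antimeridian.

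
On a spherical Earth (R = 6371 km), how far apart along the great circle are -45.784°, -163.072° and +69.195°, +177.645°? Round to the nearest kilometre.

Δλ = 177.645 − -163.072 = 340.717°; wrapped into (−180°, 180°]: -19.283°.
Δφ = 69.195 − -45.784 = 114.979°.
a = sin²(Δφ/2) + cos φ₁ · cos φ₂ · sin²(Δλ/2) = 0.718091.
c = 2·atan2(√a, √(1−a)) = 2.02215 rad → d = 6371·c ≈ 12883.10 km.

12883 km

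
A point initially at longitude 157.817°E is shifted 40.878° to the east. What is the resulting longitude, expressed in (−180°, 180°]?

Start at +157.817°; shift +40.878° → +198.695°.
+198.695° lies outside (−180°, 180°]; subtract 360° → -161.305°.

161.305°W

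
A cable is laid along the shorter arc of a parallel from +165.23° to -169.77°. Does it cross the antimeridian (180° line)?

Naïve |-169.77 − 165.23| = 335.0° > 180°, so the shorter arc goes the other way round — across 180°.
Signed shortest Δλ = ((-169.77 − 165.23 + 180) mod 360) − 180 = 25.0°.
Going east by 25.0° from +165.23° passes through 180° before reaching -169.77°.

Yes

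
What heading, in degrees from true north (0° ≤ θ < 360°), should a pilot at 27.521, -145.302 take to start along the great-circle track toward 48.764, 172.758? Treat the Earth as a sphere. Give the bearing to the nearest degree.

Δλ = 172.758 − -145.302 = 318.060°; wrapped into (−180°, 180°]: -41.940°.
θ = atan2( sin Δλ · cos φ₂ , cos φ₁ · sin φ₂ − sin φ₁ · cos φ₂ · cos Δλ )
  = atan2(-0.44055, 0.44034) = -45.014° → normalised to [0°, 360°): 314.986°.

315°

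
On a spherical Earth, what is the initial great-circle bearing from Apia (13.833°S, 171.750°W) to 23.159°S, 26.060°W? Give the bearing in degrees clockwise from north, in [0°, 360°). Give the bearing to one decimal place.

Δλ = -26.060 − -171.750 = 145.690°.
θ = atan2( sin Δλ · cos φ₂ , cos φ₁ · sin φ₂ − sin φ₁ · cos φ₂ · cos Δλ )
  = atan2(0.51825, -0.56345) = 137.393° → normalised to [0°, 360°): 137.393°.

137.4°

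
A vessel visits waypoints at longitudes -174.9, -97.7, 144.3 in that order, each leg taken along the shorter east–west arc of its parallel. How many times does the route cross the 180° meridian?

1

Leg 1: -174.9° → -97.7°, shortest Δλ = 77.2° (east) — does not cross 180°.
Leg 2: -97.7° → +144.3°, shortest Δλ = -118.0° (west) — crosses 180°.
Total crossings: 1.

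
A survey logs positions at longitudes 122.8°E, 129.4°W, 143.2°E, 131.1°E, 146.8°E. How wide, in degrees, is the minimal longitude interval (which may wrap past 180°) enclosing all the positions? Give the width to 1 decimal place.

107.8°

Sort the longitudes: -129.4°, +122.8°, +131.1°, +143.2°, +146.8°.
Eastward gaps between consecutive values (wrapping around): 252.2°, 8.3°, 12.1°, 3.6°, 83.8°.
Largest gap = 252.2° ⇒ minimal covering band is its complement: 360° − 252.2° = 107.8°.
Band runs from +122.8° eastward to -129.4°, crossing the antimeridian.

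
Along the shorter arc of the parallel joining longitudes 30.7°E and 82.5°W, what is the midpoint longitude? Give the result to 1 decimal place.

Signed shortest Δλ from +30.7° to -82.5° is -113.2°.
Midpoint longitude = +30.7° + (-113.2°)/2 = +30.7° − 56.6° = -25.9°.

25.9°W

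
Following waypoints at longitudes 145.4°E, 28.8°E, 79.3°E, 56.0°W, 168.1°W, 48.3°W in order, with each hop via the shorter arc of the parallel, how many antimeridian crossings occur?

0

Leg 1: +145.4° → +28.8°, shortest Δλ = -116.6° (west) — does not cross 180°.
Leg 2: +28.8° → +79.3°, shortest Δλ = 50.5° (east) — does not cross 180°.
Leg 3: +79.3° → -56.0°, shortest Δλ = -135.3° (west) — does not cross 180°.
Leg 4: -56.0° → -168.1°, shortest Δλ = -112.1° (west) — does not cross 180°.
Leg 5: -168.1° → -48.3°, shortest Δλ = 119.8° (east) — does not cross 180°.
Total crossings: 0.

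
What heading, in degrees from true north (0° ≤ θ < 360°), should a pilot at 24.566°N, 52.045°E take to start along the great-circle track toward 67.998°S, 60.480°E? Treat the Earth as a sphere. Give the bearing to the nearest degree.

Δλ = 60.480 − 52.045 = 8.435°.
θ = atan2( sin Δλ · cos φ₂ , cos φ₁ · sin φ₂ − sin φ₁ · cos φ₂ · cos Δλ )
  = atan2(0.05495, -0.99731) = 176.846° → normalised to [0°, 360°): 176.846°.

177°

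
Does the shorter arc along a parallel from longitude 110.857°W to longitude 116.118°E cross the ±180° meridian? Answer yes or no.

Naïve |116.118 − -110.857| = 226.975° > 180°, so the shorter arc goes the other way round — across 180°.
Signed shortest Δλ = ((116.118 − -110.857 + 180) mod 360) − 180 = -133.025°.
Going west by 133.025° from -110.857° passes through 180° before reaching +116.118°.

Yes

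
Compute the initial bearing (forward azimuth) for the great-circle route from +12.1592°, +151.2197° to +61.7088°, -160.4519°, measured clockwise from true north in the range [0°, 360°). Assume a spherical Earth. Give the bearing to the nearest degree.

Δλ = -160.4519 − 151.2197 = -311.6716°; wrapped into (−180°, 180°]: 48.3284°.
θ = atan2( sin Δλ · cos φ₂ , cos φ₁ · sin φ₂ − sin φ₁ · cos φ₂ · cos Δλ )
  = atan2(0.35403, 0.79442) = 24.020° → normalised to [0°, 360°): 24.020°.

24°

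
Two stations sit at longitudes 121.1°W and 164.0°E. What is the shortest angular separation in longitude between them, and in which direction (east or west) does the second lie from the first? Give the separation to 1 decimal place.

74.9° west

Raw difference: 164.0 − -121.1 = 285.1°.
Normalise into (−180°, 180°]: 285.1° − 360° = -74.9°.
Negative ⇒ the second point lies to the west; separation 74.9°.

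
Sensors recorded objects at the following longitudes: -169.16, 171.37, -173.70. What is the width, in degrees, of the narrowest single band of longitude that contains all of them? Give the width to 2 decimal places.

Sort the longitudes: -173.70°, -169.16°, +171.37°.
Eastward gaps between consecutive values (wrapping around): 4.54°, 340.53°, 14.93°.
Largest gap = 340.53° ⇒ minimal covering band is its complement: 360° − 340.53° = 19.47°.
Band runs from +171.37° eastward to -169.16°, crossing the antimeridian.

19.47°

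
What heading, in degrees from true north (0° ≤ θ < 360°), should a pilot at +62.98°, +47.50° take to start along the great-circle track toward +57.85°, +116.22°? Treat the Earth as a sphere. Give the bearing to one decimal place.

Δλ = 116.22 − 47.50 = 68.72°.
θ = atan2( sin Δλ · cos φ₂ , cos φ₁ · sin φ₂ − sin φ₁ · cos φ₂ · cos Δλ )
  = atan2(0.49586, 0.21259) = 66.793° → normalised to [0°, 360°): 66.793°.

66.8°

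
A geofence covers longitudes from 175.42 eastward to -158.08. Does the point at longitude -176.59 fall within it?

Yes

Band width going east from +175.42° to -158.08°: ((-158.08 − 175.42) mod 360) = 26.50°.
Offset of -176.59° east of the west edge: ((-176.59 − 175.42) mod 360) = 7.99°.
7.99° ≤ 26.50° ⇒ inside.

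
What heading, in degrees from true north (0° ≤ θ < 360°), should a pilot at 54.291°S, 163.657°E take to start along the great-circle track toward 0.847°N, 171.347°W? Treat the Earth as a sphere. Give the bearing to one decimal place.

29.6°

Δλ = -171.347 − 163.657 = -335.004°; wrapped into (−180°, 180°]: 24.996°.
θ = atan2( sin Δλ · cos φ₂ , cos φ₁ · sin φ₂ − sin φ₁ · cos φ₂ · cos Δλ )
  = atan2(0.42251, 0.74449) = 29.576° → normalised to [0°, 360°): 29.576°.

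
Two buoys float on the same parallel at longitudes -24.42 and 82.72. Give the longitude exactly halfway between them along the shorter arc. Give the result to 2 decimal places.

+29.15°

Signed shortest Δλ from -24.42° to +82.72° is +107.14°.
Midpoint longitude = -24.42° + (+107.14°)/2 = -24.42° + 53.57° = +29.15°.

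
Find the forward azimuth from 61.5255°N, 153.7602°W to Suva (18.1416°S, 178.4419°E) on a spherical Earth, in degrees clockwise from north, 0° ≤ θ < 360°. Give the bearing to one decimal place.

206.5°

Δλ = 178.4419 − -153.7602 = 332.2021°; wrapped into (−180°, 180°]: -27.7979°.
θ = atan2( sin Δλ · cos φ₂ , cos φ₁ · sin φ₂ − sin φ₁ · cos φ₂ · cos Δλ )
  = atan2(-0.44317, -0.88738) = -153.462° → normalised to [0°, 360°): 206.538°.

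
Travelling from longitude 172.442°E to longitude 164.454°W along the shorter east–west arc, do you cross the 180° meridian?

Yes

Naïve |-164.454 − 172.442| = 336.896° > 180°, so the shorter arc goes the other way round — across 180°.
Signed shortest Δλ = ((-164.454 − 172.442 + 180) mod 360) − 180 = 23.104°.
Going east by 23.104° from +172.442° passes through 180° before reaching -164.454°.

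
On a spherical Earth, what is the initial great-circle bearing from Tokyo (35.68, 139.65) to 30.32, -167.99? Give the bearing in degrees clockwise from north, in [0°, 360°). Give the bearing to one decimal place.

Δλ = -167.99 − 139.65 = -307.64°; wrapped into (−180°, 180°]: 52.36°.
θ = atan2( sin Δλ · cos φ₂ , cos φ₁ · sin φ₂ − sin φ₁ · cos φ₂ · cos Δλ )
  = atan2(0.68355, 0.10259) = 81.464° → normalised to [0°, 360°): 81.464°.

81.5°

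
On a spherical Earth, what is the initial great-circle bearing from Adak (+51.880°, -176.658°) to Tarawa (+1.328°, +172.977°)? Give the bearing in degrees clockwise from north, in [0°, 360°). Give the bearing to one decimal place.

Δλ = 172.977 − -176.658 = 349.635°; wrapped into (−180°, 180°]: -10.365°.
θ = atan2( sin Δλ · cos φ₂ , cos φ₁ · sin φ₂ − sin φ₁ · cos φ₂ · cos Δλ )
  = atan2(-0.17987, -0.75937) = -166.674° → normalised to [0°, 360°): 193.326°.

193.3°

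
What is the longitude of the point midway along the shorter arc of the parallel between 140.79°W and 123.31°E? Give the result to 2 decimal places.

171.26°E

Signed shortest Δλ from -140.79° to +123.31° is -95.90°.
Midpoint longitude = -140.79° + (-95.90°)/2 = -140.79° − 47.95° = -188.74°.
Normalise into (−180°, 180°]: +171.26°.
(The naïve average (-140.79 + +123.31)/2 = -8.74° is on the wrong side of the globe.)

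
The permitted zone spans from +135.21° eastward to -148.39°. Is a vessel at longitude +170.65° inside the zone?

Yes

Band width going east from +135.21° to -148.39°: ((-148.39 − 135.21) mod 360) = 76.40°.
Offset of +170.65° east of the west edge: ((170.65 − 135.21) mod 360) = 35.44°.
35.44° ≤ 76.40° ⇒ inside.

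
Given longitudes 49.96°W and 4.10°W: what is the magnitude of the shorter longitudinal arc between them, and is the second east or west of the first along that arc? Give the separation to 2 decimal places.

45.86° east

Raw difference: -4.10 − -49.96 = 45.86°.
Normalise into (−180°, 180°]: 45.86° stays 45.86°.
Positive ⇒ the second point lies to the east; separation 45.86°.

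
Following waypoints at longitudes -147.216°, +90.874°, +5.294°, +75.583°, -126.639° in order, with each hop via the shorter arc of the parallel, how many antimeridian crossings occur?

2

Leg 1: -147.216° → +90.874°, shortest Δλ = -121.91° (west) — crosses 180°.
Leg 2: +90.874° → +5.294°, shortest Δλ = -85.58° (west) — does not cross 180°.
Leg 3: +5.294° → +75.583°, shortest Δλ = 70.289° (east) — does not cross 180°.
Leg 4: +75.583° → -126.639°, shortest Δλ = 157.778° (east) — crosses 180°.
Total crossings: 2.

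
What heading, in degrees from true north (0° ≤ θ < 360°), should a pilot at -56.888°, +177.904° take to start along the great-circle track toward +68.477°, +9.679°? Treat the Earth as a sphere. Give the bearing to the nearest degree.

Δλ = 9.679 − 177.904 = -168.225°.
θ = atan2( sin Δλ · cos φ₂ , cos φ₁ · sin φ₂ − sin φ₁ · cos φ₂ · cos Δλ )
  = atan2(-0.07487, 0.20736) = -19.853° → normalised to [0°, 360°): 340.147°.

340°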